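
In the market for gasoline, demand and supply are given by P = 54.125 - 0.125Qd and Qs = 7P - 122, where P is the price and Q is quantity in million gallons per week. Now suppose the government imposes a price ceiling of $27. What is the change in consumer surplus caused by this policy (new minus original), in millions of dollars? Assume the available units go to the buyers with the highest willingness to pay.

Rearranging demand gives Qd = 433 - 8P. In a free market, 433 - 8P = 7P - 122 gives the equilibrium P* = 37, Q* = 137.
Because the ceiling (27) lies below the market-clearing price, it is binding.
At P = 27: Qd = 433 - 8·27 = 217 and Qs = 7·27 - 122 = 67.
Consumer surplus without the control is ½ · (54.125 - 37) · 137 = 1173.0625.
With the ceiling, 67 units are sold at 27 (assume they go to the highest-value buyers). The demand price at Q = 67 is 45.75, so CS = ½ · [(54.125 - 27) + (45.75 - 27)] · 67 = 1536.8125.
Change in consumer surplus = 1536.8125 - 1173.0625 = 363.75.

363.75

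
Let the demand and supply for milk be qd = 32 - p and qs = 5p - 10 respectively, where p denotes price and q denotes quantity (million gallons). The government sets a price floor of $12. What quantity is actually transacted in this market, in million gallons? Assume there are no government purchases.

Equilibrium: 32 - p = 5p - 10, so 42 = 6p and p* = 7, q* = 25.
Since 12 > 7, the floor is binding.
At p = 12: qd = 32 - 12 = 20 and qs = 5·12 - 10 = 50.
The quantity actually transacted is the short side, demand: 20.

20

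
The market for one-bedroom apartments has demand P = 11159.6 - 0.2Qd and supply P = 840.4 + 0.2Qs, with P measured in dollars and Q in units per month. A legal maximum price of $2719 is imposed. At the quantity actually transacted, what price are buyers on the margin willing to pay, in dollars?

Rearranging demand gives Qd = 55798 - 5P; rearranging supply gives Qs = 5P - 4202. Setting quantity demanded equal to quantity supplied, 55798 - 5P = 5P - 4202, gives P* = 6000 and Q* = 25798.
The ceiling of 2719 is below the equilibrium price 6000, so it binds.
At P = 2719: Qd = 55798 - 5·2719 = 42203 and Qs = 5·2719 - 4202 = 9393.
Only 9393 units reach the market. On the demand curve, the marginal buyer's willingness to pay at Q = 9393 is (55798 - 9393)/5 = 9281.

9281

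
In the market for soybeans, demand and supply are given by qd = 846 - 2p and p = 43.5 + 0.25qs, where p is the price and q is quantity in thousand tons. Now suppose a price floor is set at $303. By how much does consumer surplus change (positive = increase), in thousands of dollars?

-49609

Rearranging supply gives qs = 4p - 174. In a free market, 846 - 2p = 4p - 174 gives the equilibrium p* = 170, q* = 506.
Since 303 > 170, the floor is binding.
At p = 303: qd = 846 - 2·303 = 240 and qs = 4·303 - 174 = 1038.
Consumer surplus without the control is ½ · (423 - 170) · 506 = 64009.
With the floor, consumers buy 240 units at 303, so CS = ½ · (423 - 303) · 240 = 14400.
Change in consumer surplus = 14400 - 64009 = -49609.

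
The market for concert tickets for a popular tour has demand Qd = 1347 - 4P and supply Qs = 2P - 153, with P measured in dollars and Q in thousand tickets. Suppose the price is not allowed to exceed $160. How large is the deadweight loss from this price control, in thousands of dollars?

Without the control the market clears where 1347 - 4P = 2P - 153, i.e. P* = 250 and Q* = 347.
Since 160 < 250, the ceiling is binding.
At P = 160: Qd = 1347 - 4·160 = 707 and Qs = 2·160 - 153 = 167.
Quantity traded falls to 167. At Q = 167 the demand price is (1347 - 167)/4 = 295 and the supply price is (153 + 167)/2 = 160.
Deadweight loss = ½ · (295 - 160) · (347 - 167) = ½ · 135 · 180 = 12150.

12150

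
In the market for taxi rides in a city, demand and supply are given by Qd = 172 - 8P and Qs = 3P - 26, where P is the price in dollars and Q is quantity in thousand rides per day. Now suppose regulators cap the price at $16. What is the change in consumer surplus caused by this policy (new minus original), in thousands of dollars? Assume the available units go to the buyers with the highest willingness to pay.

Without the control the market clears where 172 - 8P = 3P - 26, i.e. P* = 18 and Q* = 28.
Since 16 < 18, the ceiling is binding.
At P = 16: Qd = 172 - 8·16 = 44 and Qs = 3·16 - 26 = 22.
Consumer surplus without the control is ½ · (21.5 - 18) · 28 = 49.
With the ceiling, 22 units are sold at 16 (assume they go to the highest-value buyers). The demand price at Q = 22 is 18.75, so CS = ½ · [(21.5 - 16) + (18.75 - 16)] · 22 = 90.75.
Change in consumer surplus = 90.75 - 49 = 41.75.

41.75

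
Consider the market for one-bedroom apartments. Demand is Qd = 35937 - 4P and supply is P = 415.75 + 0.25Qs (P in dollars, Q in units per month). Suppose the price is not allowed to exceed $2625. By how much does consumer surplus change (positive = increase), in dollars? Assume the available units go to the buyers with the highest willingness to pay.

9725525

Rearranging supply gives Qs = 4P - 1663. Without the control the market clears where 35937 - 4P = 4P - 1663, i.e. P* = 4700 and Q* = 17137.
Because the ceiling (2625) lies below the market-clearing price, it is binding.
At P = 2625: Qd = 35937 - 4·2625 = 25437 and Qs = 4·2625 - 1663 = 8837.
Consumer surplus without the control is ½ · (8984.25 - 4700) · 17137 = 36709596.125.
With the ceiling, 8837 units are sold at 2625 (assume they go to the highest-value buyers). The demand price at Q = 8837 is 6775, so CS = ½ · [(8984.25 - 2625) + (6775 - 2625)] · 8837 = 46435121.125.
Change in consumer surplus = 46435121.125 - 36709596.125 = 9725525.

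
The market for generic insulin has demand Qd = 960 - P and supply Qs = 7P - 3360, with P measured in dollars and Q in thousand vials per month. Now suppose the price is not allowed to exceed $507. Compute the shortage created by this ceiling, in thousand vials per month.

264

In a free market, 960 - P = 7P - 3360 gives the equilibrium P* = 540, Q* = 420.
Because the ceiling (507) lies below the market-clearing price, it is binding.
At P = 507: Qd = 960 - 507 = 453 and Qs = 7·507 - 3360 = 189.
Shortage = Qd - Qs = 453 - 189 = 264.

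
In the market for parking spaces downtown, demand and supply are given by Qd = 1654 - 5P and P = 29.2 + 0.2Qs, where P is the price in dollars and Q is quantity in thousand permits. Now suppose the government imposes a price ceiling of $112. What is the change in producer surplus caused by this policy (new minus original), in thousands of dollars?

-39712

Rearranging supply gives Qs = 5P - 146. Without the control the market clears where 1654 - 5P = 5P - 146, i.e. P* = 180 and Q* = 754.
Because the ceiling (112) lies below the market-clearing price, it is binding.
At P = 112: Qd = 1654 - 5·112 = 1094 and Qs = 5·112 - 146 = 414.
Producer surplus without the control is ½ · (180 - 29.2) · 754 = 56851.6.
With the ceiling, producers sell 414 units at 112, so PS = ½ · (112 - 29.2) · 414 = 17139.6.
Change in producer surplus = 17139.6 - 56851.6 = -39712.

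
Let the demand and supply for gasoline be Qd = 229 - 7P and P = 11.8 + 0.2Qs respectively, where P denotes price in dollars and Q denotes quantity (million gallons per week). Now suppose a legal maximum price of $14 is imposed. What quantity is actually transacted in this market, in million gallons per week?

Rearranging supply gives Qs = 5P - 59. Equilibrium: 229 - 7P = 5P - 59, so 288 = 12P and P* = 24, Q* = 61.
The ceiling of 14 is below the equilibrium price 24, so it binds.
At P = 14: Qd = 229 - 7·14 = 131 and Qs = 5·14 - 59 = 11.
The quantity actually transacted is the short side, supply: 11.

11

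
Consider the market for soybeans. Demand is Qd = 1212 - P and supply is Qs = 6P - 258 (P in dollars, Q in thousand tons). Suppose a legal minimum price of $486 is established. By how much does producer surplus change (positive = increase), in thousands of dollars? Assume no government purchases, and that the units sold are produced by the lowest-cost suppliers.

194028

In a free market, 1212 - P = 6P - 258 gives the equilibrium P* = 210, Q* = 1002.
The floor of 486 is above the equilibrium price 210, so it binds.
At P = 486: Qd = 1212 - 486 = 726 and Qs = 6·486 - 258 = 2658.
Producer surplus without the control is ½ · (210 - 43) · 1002 = 83667.
With the floor, 726 units are sold at 486. The supply price at Q = 726 is 164, so PS = ½ · [(486 - 43) + (486 - 164)] · 726 = 277695.
Change in producer surplus = 277695 - 83667 = 194028.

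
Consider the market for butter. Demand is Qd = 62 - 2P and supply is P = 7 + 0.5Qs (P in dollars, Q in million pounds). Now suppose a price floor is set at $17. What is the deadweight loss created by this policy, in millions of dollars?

0

Rearranging supply gives Qs = 2P - 14. In a free market, 62 - 2P = 2P - 14 gives the equilibrium P* = 19, Q* = 24.
Since 17 is below P* = 19, the floor does not bind and the free-market outcome prevails.
Since the control does not bind, no trades are prevented and deadweight loss is zero.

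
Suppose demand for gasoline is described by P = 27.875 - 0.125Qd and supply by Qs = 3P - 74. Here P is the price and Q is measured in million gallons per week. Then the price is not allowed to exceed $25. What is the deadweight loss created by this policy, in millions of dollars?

Rearranging demand gives Qd = 223 - 8P. Equilibrium: 223 - 8P = 3P - 74, so 297 = 11P and P* = 27, Q* = 7.
Because the ceiling (25) lies below the market-clearing price, it is binding.
At P = 25: Qd = 223 - 8·25 = 23 and Qs = 3·25 - 74 = 1.
Quantity traded falls to 1. At Q = 1 the demand price is (223 - 1)/8 = 27.75 and the supply price is (74 + 1)/3 = 25.
Deadweight loss = ½ · (27.75 - 25) · (7 - 1) = ½ · 2.75 · 6 = 8.25.

8.25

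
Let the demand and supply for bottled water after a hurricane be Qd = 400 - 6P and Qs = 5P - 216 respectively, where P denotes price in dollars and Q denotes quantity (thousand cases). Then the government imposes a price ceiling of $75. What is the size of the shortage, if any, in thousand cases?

Without the control the market clears where 400 - 6P = 5P - 216, i.e. P* = 56 and Q* = 64.
The ceiling of 75 is above the equilibrium price 56, so it is not binding; the market clears at P* = 56, Q* = 64.
Since the control does not bind, there is no shortage.

0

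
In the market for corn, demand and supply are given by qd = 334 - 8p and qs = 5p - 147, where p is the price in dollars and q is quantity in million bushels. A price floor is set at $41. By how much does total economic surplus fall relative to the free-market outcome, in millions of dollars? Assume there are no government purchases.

Without the control the market clears where 334 - 8p = 5p - 147, i.e. p* = 37 and q* = 38.
The floor of 41 is above the equilibrium price 37, so it binds.
At p = 41: qd = 334 - 8·41 = 6 and qs = 5·41 - 147 = 58.
Quantity traded falls to 6. At q = 6 the demand price is (334 - 6)/8 = 41 and the supply price is (147 + 6)/5 = 30.6.
Deadweight loss = ½ · (41 - 30.6) · (38 - 6) = ½ · 10.4 · 32 = 166.4.

166.4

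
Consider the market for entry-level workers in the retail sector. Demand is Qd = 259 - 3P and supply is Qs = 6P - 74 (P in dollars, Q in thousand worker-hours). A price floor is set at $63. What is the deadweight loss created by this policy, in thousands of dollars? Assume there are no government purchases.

In a free market, 259 - 3P = 6P - 74 gives the equilibrium P* = 37, Q* = 148.
Since 63 > 37, the floor is binding.
At P = 63: Qd = 259 - 3·63 = 70 and Qs = 6·63 - 74 = 304.
Quantity traded falls to 70. At Q = 70 the demand price is (259 - 70)/3 = 63 and the supply price is (74 + 70)/6 = 24.
Deadweight loss = ½ · (63 - 24) · (148 - 70) = ½ · 39 · 78 = 1521.

1521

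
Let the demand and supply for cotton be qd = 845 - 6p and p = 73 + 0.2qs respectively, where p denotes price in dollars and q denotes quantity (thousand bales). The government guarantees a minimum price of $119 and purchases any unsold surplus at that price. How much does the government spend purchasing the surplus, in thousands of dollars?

11781

Rearranging supply gives qs = 5p - 365. Equilibrium: 845 - 6p = 5p - 365, so 1210 = 11p and p* = 110, q* = 185.
Because the floor (119) lies above the market-clearing price, it is binding.
At p = 119: qd = 845 - 6·119 = 131 and qs = 5·119 - 365 = 230.
Surplus = qs - qd = 99.
Government expenditure = surplus × support price = 99 × 119 = 11781.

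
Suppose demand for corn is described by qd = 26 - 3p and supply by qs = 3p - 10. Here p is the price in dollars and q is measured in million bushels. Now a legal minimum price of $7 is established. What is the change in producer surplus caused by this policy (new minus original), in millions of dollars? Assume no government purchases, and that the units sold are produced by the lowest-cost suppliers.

In a free market, 26 - 3p = 3p - 10 gives the equilibrium p* = 6, q* = 8.
Since 7 > 6, the floor is binding.
At p = 7: qd = 26 - 3·7 = 5 and qs = 3·7 - 10 = 11.
Producer surplus without the control is ½ · (6 - 10/3) · 8 = 32/3.
With the floor, 5 units are sold at 7. The supply price at q = 5 is 5, so PS = ½ · [(7 - 10/3) + (7 - 5)] · 5 = 85/6.
Change in producer surplus = 85/6 - 32/3 = 3.5.

3.5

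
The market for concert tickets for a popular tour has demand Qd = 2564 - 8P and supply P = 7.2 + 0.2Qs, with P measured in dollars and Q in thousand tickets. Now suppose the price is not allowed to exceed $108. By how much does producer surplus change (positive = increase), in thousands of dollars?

Rearranging supply gives Qs = 5P - 36. Without the control the market clears where 2564 - 8P = 5P - 36, i.e. P* = 200 and Q* = 964.
Because the ceiling (108) lies below the market-clearing price, it is binding.
At P = 108: Qd = 2564 - 8·108 = 1700 and Qs = 5·108 - 36 = 504.
Producer surplus without the control is ½ · (200 - 7.2) · 964 = 92929.6.
With the ceiling, producers sell 504 units at 108, so PS = ½ · (108 - 7.2) · 504 = 25401.6.
Change in producer surplus = 25401.6 - 92929.6 = -67528.

-67528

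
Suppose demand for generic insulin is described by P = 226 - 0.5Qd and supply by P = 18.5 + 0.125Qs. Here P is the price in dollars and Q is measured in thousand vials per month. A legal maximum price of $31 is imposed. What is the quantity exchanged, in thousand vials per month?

100

Rearranging demand gives Qd = 452 - 2P; rearranging supply gives Qs = 8P - 148. In a free market, 452 - 2P = 8P - 148 gives the equilibrium P* = 60, Q* = 332.
Since 31 < 60, the ceiling is binding.
At P = 31: Qd = 452 - 2·31 = 390 and Qs = 8·31 - 148 = 100.
The quantity actually transacted is the short side, supply: 100.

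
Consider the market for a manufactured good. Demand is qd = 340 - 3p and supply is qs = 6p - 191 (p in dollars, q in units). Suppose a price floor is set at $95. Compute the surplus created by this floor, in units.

324

Setting quantity demanded equal to quantity supplied, 340 - 3p = 6p - 191, gives p* = 59 and q* = 163.
Because the floor (95) lies above the market-clearing price, it is binding.
At p = 95: qd = 340 - 3·95 = 55 and qs = 6·95 - 191 = 379.
Surplus = qs - qd = 379 - 55 = 324.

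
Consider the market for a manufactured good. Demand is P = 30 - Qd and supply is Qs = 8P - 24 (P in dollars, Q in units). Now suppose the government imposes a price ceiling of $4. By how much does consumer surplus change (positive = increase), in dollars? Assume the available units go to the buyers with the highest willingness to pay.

-112

Rearranging demand gives Qd = 30 - P. Equilibrium: 30 - P = 8P - 24, so 54 = 9P and P* = 6, Q* = 24.
Since 4 < 6, the ceiling is binding.
At P = 4: Qd = 30 - 4 = 26 and Qs = 8·4 - 24 = 8.
Consumer surplus without the control is ½ · (30 - 6) · 24 = 288.
With the ceiling, 8 units are sold at 4 (assume they go to the highest-value buyers). The demand price at Q = 8 is 22, so CS = ½ · [(30 - 4) + (22 - 4)] · 8 = 176.
Change in consumer surplus = 176 - 288 = -112.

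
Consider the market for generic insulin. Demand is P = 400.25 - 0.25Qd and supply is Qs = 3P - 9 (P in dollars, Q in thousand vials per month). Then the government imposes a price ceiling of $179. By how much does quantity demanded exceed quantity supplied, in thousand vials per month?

357

Rearranging demand gives Qd = 1601 - 4P. Equilibrium: 1601 - 4P = 3P - 9, so 1610 = 7P and P* = 230, Q* = 681.
Since 179 < 230, the ceiling is binding.
At P = 179: Qd = 1601 - 4·179 = 885 and Qs = 3·179 - 9 = 528.
Shortage = Qd - Qs = 885 - 528 = 357.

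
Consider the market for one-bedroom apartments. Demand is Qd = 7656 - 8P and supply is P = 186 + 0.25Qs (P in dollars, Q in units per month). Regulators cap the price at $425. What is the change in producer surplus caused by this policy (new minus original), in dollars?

Rearranging supply gives Qs = 4P - 744. Without the control the market clears where 7656 - 8P = 4P - 744, i.e. P* = 700 and Q* = 2056.
The ceiling of 425 is below the equilibrium price 700, so it binds.
At P = 425: Qd = 7656 - 8·425 = 4256 and Qs = 4·425 - 744 = 956.
Producer surplus without the control is ½ · (700 - 186) · 2056 = 528392.
With the ceiling, producers sell 956 units at 425, so PS = ½ · (425 - 186) · 956 = 114242.
Change in producer surplus = 114242 - 528392 = -414150.

-414150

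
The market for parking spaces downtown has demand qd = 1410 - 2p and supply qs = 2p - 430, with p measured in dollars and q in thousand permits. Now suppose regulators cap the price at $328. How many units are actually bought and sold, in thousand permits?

Without the control the market clears where 1410 - 2p = 2p - 430, i.e. p* = 460 and q* = 490.
The ceiling of 328 is below the equilibrium price 460, so it binds.
At p = 328: qd = 1410 - 2·328 = 754 and qs = 2·328 - 430 = 226.
The quantity actually transacted is the short side, supply: 226.

226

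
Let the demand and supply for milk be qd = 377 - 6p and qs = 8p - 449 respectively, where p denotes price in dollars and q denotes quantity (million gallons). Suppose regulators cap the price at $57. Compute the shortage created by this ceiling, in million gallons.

Setting quantity demanded equal to quantity supplied, 377 - 6p = 8p - 449, gives p* = 59 and q* = 23.
The ceiling of 57 is below the equilibrium price 59, so it binds.
At p = 57: qd = 377 - 6·57 = 35 and qs = 8·57 - 449 = 7.
Shortage = qd - qs = 35 - 7 = 28.

28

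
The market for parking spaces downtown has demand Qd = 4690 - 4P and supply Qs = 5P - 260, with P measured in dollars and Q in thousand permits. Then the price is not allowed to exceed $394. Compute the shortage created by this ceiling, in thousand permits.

In a free market, 4690 - 4P = 5P - 260 gives the equilibrium P* = 550, Q* = 2490.
Since 394 < 550, the ceiling is binding.
At P = 394: Qd = 4690 - 4·394 = 3114 and Qs = 5·394 - 260 = 1710.
Shortage = Qd - Qs = 3114 - 1710 = 1404.

1404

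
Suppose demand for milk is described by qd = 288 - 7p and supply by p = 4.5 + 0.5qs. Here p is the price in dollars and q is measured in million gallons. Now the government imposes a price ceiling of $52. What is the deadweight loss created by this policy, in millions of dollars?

0

Rearranging supply gives qs = 2p - 9. In a free market, 288 - 7p = 2p - 9 gives the equilibrium p* = 33, q* = 57.
Since 52 is above p* = 33, the ceiling does not bind and the free-market outcome prevails.
Since the control does not bind, no trades are prevented and deadweight loss is zero.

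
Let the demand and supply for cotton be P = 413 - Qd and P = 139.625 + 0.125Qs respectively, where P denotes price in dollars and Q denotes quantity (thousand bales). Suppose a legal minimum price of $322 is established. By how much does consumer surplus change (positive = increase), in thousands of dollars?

-25384

Rearranging demand gives Qd = 413 - P; rearranging supply gives Qs = 8P - 1117. Setting quantity demanded equal to quantity supplied, 413 - P = 8P - 1117, gives P* = 170 and Q* = 243.
Since 322 > 170, the floor is binding.
At P = 322: Qd = 413 - 322 = 91 and Qs = 8·322 - 1117 = 1459.
Consumer surplus without the control is ½ · (413 - 170) · 243 = 29524.5.
With the floor, consumers buy 91 units at 322, so CS = ½ · (413 - 322) · 91 = 4140.5.
Change in consumer surplus = 4140.5 - 29524.5 = -25384.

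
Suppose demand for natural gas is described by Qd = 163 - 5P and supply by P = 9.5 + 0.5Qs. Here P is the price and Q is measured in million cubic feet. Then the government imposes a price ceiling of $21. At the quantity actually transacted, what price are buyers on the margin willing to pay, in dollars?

28

Rearranging supply gives Qs = 2P - 19. Setting quantity demanded equal to quantity supplied, 163 - 5P = 2P - 19, gives P* = 26 and Q* = 33.
The ceiling of 21 is below the equilibrium price 26, so it binds.
At P = 21: Qd = 163 - 5·21 = 58 and Qs = 2·21 - 19 = 23.
Only 23 units reach the market. On the demand curve, the marginal buyer's willingness to pay at Q = 23 is (163 - 23)/5 = 28.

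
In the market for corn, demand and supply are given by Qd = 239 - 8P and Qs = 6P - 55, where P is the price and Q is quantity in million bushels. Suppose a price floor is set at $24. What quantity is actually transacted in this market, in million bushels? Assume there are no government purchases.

Without the control the market clears where 239 - 8P = 6P - 55, i.e. P* = 21 and Q* = 71.
Because the floor (24) lies above the market-clearing price, it is binding.
At P = 24: Qd = 239 - 8·24 = 47 and Qs = 6·24 - 55 = 89.
The quantity actually transacted is the short side, demand: 47.

47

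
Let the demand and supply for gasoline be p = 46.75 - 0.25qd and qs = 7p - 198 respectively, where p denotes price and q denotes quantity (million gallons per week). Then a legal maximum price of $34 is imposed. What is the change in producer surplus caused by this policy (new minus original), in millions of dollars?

Rearranging demand gives qd = 187 - 4p. Equilibrium: 187 - 4p = 7p - 198, so 385 = 11p and p* = 35, q* = 47.
Because the ceiling (34) lies below the market-clearing price, it is binding.
At p = 34: qd = 187 - 4·34 = 51 and qs = 7·34 - 198 = 40.
Producer surplus without the control is ½ · (35 - 198/7) · 47 = 2209/14.
With the ceiling, producers sell 40 units at 34, so PS = ½ · (34 - 198/7) · 40 = 800/7.
Change in producer surplus = 800/7 - 2209/14 = -43.5.

-43.5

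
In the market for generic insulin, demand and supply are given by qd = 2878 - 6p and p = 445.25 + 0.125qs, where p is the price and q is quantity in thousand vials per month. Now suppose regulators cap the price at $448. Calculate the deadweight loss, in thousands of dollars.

Rearranging supply gives qs = 8p - 3562. In a free market, 2878 - 6p = 8p - 3562 gives the equilibrium p* = 460, q* = 118.
The ceiling of 448 is below the equilibrium price 460, so it binds.
At p = 448: qd = 2878 - 6·448 = 190 and qs = 8·448 - 3562 = 22.
Quantity traded falls to 22. At q = 22 the demand price is (2878 - 22)/6 = 476 and the supply price is (3562 + 22)/8 = 448.
Deadweight loss = ½ · (476 - 448) · (118 - 22) = ½ · 28 · 96 = 1344.

1344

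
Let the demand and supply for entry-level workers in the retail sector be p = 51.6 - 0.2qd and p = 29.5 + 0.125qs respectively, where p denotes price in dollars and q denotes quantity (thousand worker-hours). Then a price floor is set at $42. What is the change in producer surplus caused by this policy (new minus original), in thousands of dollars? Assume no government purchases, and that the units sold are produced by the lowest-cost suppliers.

Rearranging demand gives qd = 258 - 5p; rearranging supply gives qs = 8p - 236. Setting quantity demanded equal to quantity supplied, 258 - 5p = 8p - 236, gives p* = 38 and q* = 68.
Because the floor (42) lies above the market-clearing price, it is binding.
At p = 42: qd = 258 - 5·42 = 48 and qs = 8·42 - 236 = 100.
Producer surplus without the control is ½ · (38 - 29.5) · 68 = 289.
With the floor, 48 units are sold at 42. The supply price at q = 48 is 35.5, so PS = ½ · [(42 - 29.5) + (42 - 35.5)] · 48 = 456.
Change in producer surplus = 456 - 289 = 167.

167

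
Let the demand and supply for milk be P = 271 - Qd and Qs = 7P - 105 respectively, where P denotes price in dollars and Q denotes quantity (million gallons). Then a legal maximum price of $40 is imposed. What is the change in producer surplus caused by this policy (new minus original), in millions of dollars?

-1396.5

Rearranging demand gives Qd = 271 - P. Equilibrium: 271 - P = 7P - 105, so 376 = 8P and P* = 47, Q* = 224.
Since 40 < 47, the ceiling is binding.
At P = 40: Qd = 271 - 40 = 231 and Qs = 7·40 - 105 = 175.
Producer surplus without the control is ½ · (47 - 15) · 224 = 3584.
With the ceiling, producers sell 175 units at 40, so PS = ½ · (40 - 15) · 175 = 2187.5.
Change in producer surplus = 2187.5 - 3584 = -1396.5.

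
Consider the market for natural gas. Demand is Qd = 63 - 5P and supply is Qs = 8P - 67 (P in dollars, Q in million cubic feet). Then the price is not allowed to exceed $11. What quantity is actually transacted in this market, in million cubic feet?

13

Without the control the market clears where 63 - 5P = 8P - 67, i.e. P* = 10 and Q* = 13.
Since 11 is above P* = 10, the ceiling does not bind and the free-market outcome prevails.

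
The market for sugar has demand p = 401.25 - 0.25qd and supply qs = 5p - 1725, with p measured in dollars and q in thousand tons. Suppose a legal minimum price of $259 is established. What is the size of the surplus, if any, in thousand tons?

0

Rearranging demand gives qd = 1605 - 4p. In a free market, 1605 - 4p = 5p - 1725 gives the equilibrium p* = 370, q* = 125.
The floor of 259 is below the equilibrium price 370, so it is not binding; the market clears at p* = 370, q* = 125.
Since the control does not bind, there is no surplus.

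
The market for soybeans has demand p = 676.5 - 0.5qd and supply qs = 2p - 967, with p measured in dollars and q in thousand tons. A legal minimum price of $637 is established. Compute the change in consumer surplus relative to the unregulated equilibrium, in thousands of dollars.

Rearranging demand gives qd = 1353 - 2p. Setting quantity demanded equal to quantity supplied, 1353 - 2p = 2p - 967, gives p* = 580 and q* = 193.
Because the floor (637) lies above the market-clearing price, it is binding.
At p = 637: qd = 1353 - 2·637 = 79 and qs = 2·637 - 967 = 307.
Consumer surplus without the control is ½ · (676.5 - 580) · 193 = 9312.25.
With the floor, consumers buy 79 units at 637, so CS = ½ · (676.5 - 637) · 79 = 1560.25.
Change in consumer surplus = 1560.25 - 9312.25 = -7752.

-7752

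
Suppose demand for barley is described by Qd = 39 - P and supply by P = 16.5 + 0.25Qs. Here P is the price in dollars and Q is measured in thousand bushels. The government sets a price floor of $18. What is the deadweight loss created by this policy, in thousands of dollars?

0

Rearranging supply gives Qs = 4P - 66. Setting quantity demanded equal to quantity supplied, 39 - P = 4P - 66, gives P* = 21 and Q* = 18.
The floor of 18 is below the equilibrium price 21, so it is not binding; the market clears at P* = 21, Q* = 18.
Since the control does not bind, no trades are prevented and deadweight loss is zero.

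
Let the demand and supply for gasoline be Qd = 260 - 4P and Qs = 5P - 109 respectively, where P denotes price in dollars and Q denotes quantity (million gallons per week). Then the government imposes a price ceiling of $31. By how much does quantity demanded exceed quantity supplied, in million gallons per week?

90

Without the control the market clears where 260 - 4P = 5P - 109, i.e. P* = 41 and Q* = 96.
Because the ceiling (31) lies below the market-clearing price, it is binding.
At P = 31: Qd = 260 - 4·31 = 136 and Qs = 5·31 - 109 = 46.
Shortage = Qd - Qs = 136 - 46 = 90.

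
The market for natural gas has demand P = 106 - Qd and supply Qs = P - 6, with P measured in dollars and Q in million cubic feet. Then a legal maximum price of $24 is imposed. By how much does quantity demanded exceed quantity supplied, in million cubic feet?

Rearranging demand gives Qd = 106 - P. Without the control the market clears where 106 - P = P - 6, i.e. P* = 56 and Q* = 50.
Because the ceiling (24) lies below the market-clearing price, it is binding.
At P = 24: Qd = 106 - 24 = 82 and Qs = 24 - 6 = 18.
Shortage = Qd - Qs = 82 - 18 = 64.

64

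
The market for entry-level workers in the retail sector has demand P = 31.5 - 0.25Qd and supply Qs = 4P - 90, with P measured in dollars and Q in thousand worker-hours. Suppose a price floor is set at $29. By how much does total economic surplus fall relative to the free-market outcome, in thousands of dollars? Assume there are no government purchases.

16

Rearranging demand gives Qd = 126 - 4P. Without the control the market clears where 126 - 4P = 4P - 90, i.e. P* = 27 and Q* = 18.
Since 29 > 27, the floor is binding.
At P = 29: Qd = 126 - 4·29 = 10 and Qs = 4·29 - 90 = 26.
Quantity traded falls to 10. At Q = 10 the demand price is (126 - 10)/4 = 29 and the supply price is (90 + 10)/4 = 25.
Deadweight loss = ½ · (29 - 25) · (18 - 10) = ½ · 4 · 8 = 16.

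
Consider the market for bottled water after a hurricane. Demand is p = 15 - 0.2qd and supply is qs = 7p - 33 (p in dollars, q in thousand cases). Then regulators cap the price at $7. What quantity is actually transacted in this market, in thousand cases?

Rearranging demand gives qd = 75 - 5p. Equilibrium: 75 - 5p = 7p - 33, so 108 = 12p and p* = 9, q* = 30.
Because the ceiling (7) lies below the market-clearing price, it is binding.
At p = 7: qd = 75 - 5·7 = 40 and qs = 7·7 - 33 = 16.
The quantity actually transacted is the short side, supply: 16.

16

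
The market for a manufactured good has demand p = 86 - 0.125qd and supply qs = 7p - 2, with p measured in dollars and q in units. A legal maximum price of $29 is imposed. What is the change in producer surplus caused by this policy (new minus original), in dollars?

Rearranging demand gives qd = 688 - 8p. In a free market, 688 - 8p = 7p - 2 gives the equilibrium p* = 46, q* = 320.
The ceiling of 29 is below the equilibrium price 46, so it binds.
At p = 29: qd = 688 - 8·29 = 456 and qs = 7·29 - 2 = 201.
Producer surplus without the control is ½ · (46 - 2/7) · 320 = 51200/7.
With the ceiling, producers sell 201 units at 29, so PS = ½ · (29 - 2/7) · 201 = 40401/14.
Change in producer surplus = 40401/14 - 51200/7 = -4428.5.

-4428.5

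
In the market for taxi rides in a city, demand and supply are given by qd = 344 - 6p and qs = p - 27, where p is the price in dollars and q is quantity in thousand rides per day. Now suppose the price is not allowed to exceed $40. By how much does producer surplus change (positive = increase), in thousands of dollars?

Without the control the market clears where 344 - 6p = p - 27, i.e. p* = 53 and q* = 26.
The ceiling of 40 is below the equilibrium price 53, so it binds.
At p = 40: qd = 344 - 6·40 = 104 and qs = 40 - 27 = 13.
Producer surplus without the control is ½ · (53 - 27) · 26 = 338.
With the ceiling, producers sell 13 units at 40, so PS = ½ · (40 - 27) · 13 = 84.5.
Change in producer surplus = 84.5 - 338 = -253.5.

-253.5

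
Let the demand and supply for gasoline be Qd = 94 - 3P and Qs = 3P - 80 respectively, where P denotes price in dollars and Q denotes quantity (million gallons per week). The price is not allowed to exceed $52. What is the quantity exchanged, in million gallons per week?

Setting quantity demanded equal to quantity supplied, 94 - 3P = 3P - 80, gives P* = 29 and Q* = 7.
The ceiling of 52 is above the equilibrium price 29, so it is not binding; the market clears at P* = 29, Q* = 7.

7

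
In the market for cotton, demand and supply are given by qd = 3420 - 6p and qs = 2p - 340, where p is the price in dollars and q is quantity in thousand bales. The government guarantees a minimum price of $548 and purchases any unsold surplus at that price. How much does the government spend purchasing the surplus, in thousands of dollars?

341952

Equilibrium: 3420 - 6p = 2p - 340, so 3760 = 8p and p* = 470, q* = 600.
The floor of 548 is above the equilibrium price 470, so it binds.
At p = 548: qd = 3420 - 6·548 = 132 and qs = 2·548 - 340 = 756.
Surplus = qs - qd = 624.
Government expenditure = surplus × support price = 624 × 548 = 341952.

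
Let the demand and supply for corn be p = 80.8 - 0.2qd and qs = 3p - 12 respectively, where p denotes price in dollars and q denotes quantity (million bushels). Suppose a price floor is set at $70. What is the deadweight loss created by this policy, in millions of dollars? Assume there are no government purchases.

2160

Rearranging demand gives qd = 404 - 5p. Without the control the market clears where 404 - 5p = 3p - 12, i.e. p* = 52 and q* = 144.
Because the floor (70) lies above the market-clearing price, it is binding.
At p = 70: qd = 404 - 5·70 = 54 and qs = 3·70 - 12 = 198.
Quantity traded falls to 54. At q = 54 the demand price is (404 - 54)/5 = 70 and the supply price is (12 + 54)/3 = 22.
Deadweight loss = ½ · (70 - 22) · (144 - 54) = ½ · 48 · 90 = 2160.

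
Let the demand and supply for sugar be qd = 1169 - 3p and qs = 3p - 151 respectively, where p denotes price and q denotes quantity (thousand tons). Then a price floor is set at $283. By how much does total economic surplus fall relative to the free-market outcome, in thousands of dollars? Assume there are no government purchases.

11907

Equilibrium: 1169 - 3p = 3p - 151, so 1320 = 6p and p* = 220, q* = 509.
Because the floor (283) lies above the market-clearing price, it is binding.
At p = 283: qd = 1169 - 3·283 = 320 and qs = 3·283 - 151 = 698.
Quantity traded falls to 320. At q = 320 the demand price is (1169 - 320)/3 = 283 and the supply price is (151 + 320)/3 = 157.
Deadweight loss = ½ · (283 - 157) · (509 - 320) = ½ · 126 · 189 = 11907.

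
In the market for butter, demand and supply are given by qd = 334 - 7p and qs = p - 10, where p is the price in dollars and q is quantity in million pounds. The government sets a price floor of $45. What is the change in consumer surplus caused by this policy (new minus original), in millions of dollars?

Without the control the market clears where 334 - 7p = p - 10, i.e. p* = 43 and q* = 33.
The floor of 45 is above the equilibrium price 43, so it binds.
At p = 45: qd = 334 - 7·45 = 19 and qs = 45 - 10 = 35.
Consumer surplus without the control is ½ · (334/7 - 43) · 33 = 1089/14.
With the floor, consumers buy 19 units at 45, so CS = ½ · (334/7 - 45) · 19 = 361/14.
Change in consumer surplus = 361/14 - 1089/14 = -52.

-52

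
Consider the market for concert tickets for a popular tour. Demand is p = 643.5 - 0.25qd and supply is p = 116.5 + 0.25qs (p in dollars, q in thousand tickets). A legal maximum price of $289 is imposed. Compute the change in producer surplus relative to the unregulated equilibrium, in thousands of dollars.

-79352

Rearranging demand gives qd = 2574 - 4p; rearranging supply gives qs = 4p - 466. Setting quantity demanded equal to quantity supplied, 2574 - 4p = 4p - 466, gives p* = 380 and q* = 1054.
The ceiling of 289 is below the equilibrium price 380, so it binds.
At p = 289: qd = 2574 - 4·289 = 1418 and qs = 4·289 - 466 = 690.
Producer surplus without the control is ½ · (380 - 116.5) · 1054 = 138864.5.
With the ceiling, producers sell 690 units at 289, so PS = ½ · (289 - 116.5) · 690 = 59512.5.
Change in producer surplus = 59512.5 - 138864.5 = -79352.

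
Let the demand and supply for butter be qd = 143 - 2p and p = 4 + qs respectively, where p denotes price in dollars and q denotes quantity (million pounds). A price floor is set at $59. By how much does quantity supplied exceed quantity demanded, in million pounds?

30

Rearranging supply gives qs = p - 4. Without the control the market clears where 143 - 2p = p - 4, i.e. p* = 49 and q* = 45.
Since 59 > 49, the floor is binding.
At p = 59: qd = 143 - 2·59 = 25 and qs = 59 - 4 = 55.
Surplus = qs - qd = 55 - 25 = 30.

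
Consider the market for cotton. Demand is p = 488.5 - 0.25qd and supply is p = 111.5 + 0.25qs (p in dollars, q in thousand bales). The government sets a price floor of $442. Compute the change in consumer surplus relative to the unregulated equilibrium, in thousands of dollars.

-66740

Rearranging demand gives qd = 1954 - 4p; rearranging supply gives qs = 4p - 446. Without the control the market clears where 1954 - 4p = 4p - 446, i.e. p* = 300 and q* = 754.
Since 442 > 300, the floor is binding.
At p = 442: qd = 1954 - 4·442 = 186 and qs = 4·442 - 446 = 1322.
Consumer surplus without the control is ½ · (488.5 - 300) · 754 = 71064.5.
With the floor, consumers buy 186 units at 442, so CS = ½ · (488.5 - 442) · 186 = 4324.5.
Change in consumer surplus = 4324.5 - 71064.5 = -66740.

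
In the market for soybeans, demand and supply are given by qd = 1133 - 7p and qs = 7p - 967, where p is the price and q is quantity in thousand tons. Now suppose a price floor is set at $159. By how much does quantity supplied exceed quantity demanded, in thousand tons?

126

Equilibrium: 1133 - 7p = 7p - 967, so 2100 = 14p and p* = 150, q* = 83.
Because the floor (159) lies above the market-clearing price, it is binding.
At p = 159: qd = 1133 - 7·159 = 20 and qs = 7·159 - 967 = 146.
Surplus = qs - qd = 146 - 20 = 126.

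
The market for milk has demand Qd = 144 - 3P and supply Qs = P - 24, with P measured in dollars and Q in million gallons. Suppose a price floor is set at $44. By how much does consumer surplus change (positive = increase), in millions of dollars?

Setting quantity demanded equal to quantity supplied, 144 - 3P = P - 24, gives P* = 42 and Q* = 18.
Since 44 > 42, the floor is binding.
At P = 44: Qd = 144 - 3·44 = 12 and Qs = 44 - 24 = 20.
Consumer surplus without the control is ½ · (48 - 42) · 18 = 54.
With the floor, consumers buy 12 units at 44, so CS = ½ · (48 - 44) · 12 = 24.
Change in consumer surplus = 24 - 54 = -30.

-30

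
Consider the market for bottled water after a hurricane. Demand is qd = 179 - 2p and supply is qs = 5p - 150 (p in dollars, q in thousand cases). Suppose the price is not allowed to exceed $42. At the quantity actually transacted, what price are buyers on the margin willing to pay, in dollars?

In a free market, 179 - 2p = 5p - 150 gives the equilibrium p* = 47, q* = 85.
Since 42 < 47, the ceiling is binding.
At p = 42: qd = 179 - 2·42 = 95 and qs = 5·42 - 150 = 60.
Only 60 units reach the market. On the demand curve, the marginal buyer's willingness to pay at q = 60 is (179 - 60)/2 = 59.5.

59.5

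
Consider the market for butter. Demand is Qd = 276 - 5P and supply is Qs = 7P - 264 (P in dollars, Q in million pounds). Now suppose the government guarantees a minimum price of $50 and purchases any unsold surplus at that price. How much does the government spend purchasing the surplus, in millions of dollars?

Setting quantity demanded equal to quantity supplied, 276 - 5P = 7P - 264, gives P* = 45 and Q* = 51.
The floor of 50 is above the equilibrium price 45, so it binds.
At P = 50: Qd = 276 - 5·50 = 26 and Qs = 7·50 - 264 = 86.
Surplus = Qs - Qd = 60.
Government expenditure = surplus × support price = 60 × 50 = 3000.

3000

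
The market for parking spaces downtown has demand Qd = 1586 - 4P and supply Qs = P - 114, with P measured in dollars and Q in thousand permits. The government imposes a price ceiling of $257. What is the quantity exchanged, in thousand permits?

Without the control the market clears where 1586 - 4P = P - 114, i.e. P* = 340 and Q* = 226.
The ceiling of 257 is below the equilibrium price 340, so it binds.
At P = 257: Qd = 1586 - 4·257 = 558 and Qs = 257 - 114 = 143.
The quantity actually transacted is the short side, supply: 143.

143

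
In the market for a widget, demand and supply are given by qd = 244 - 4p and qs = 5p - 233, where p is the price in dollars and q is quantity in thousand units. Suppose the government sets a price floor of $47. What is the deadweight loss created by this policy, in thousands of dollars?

0

In a free market, 244 - 4p = 5p - 233 gives the equilibrium p* = 53, q* = 32.
Since 47 is below p* = 53, the floor does not bind and the free-market outcome prevails.
Since the control does not bind, no trades are prevented and deadweight loss is zero.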